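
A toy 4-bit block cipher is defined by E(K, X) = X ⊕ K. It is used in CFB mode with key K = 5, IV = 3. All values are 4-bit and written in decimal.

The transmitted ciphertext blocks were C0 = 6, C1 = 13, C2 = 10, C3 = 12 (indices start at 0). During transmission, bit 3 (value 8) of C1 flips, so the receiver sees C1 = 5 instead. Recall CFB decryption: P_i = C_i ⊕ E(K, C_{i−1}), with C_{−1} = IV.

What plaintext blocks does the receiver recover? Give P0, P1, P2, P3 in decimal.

P0 = 0, P1 = 6, P2 = 10, P3 = 3

Only C1 changed, to 5. In CFB, a change in C_i flips the same bit in P_i and garbles P_{i+1}. Decrypting the received ciphertext:
P0: E(K, 3) = 6; 6 ⊕ 6 = 0.
P1: E(K, 6) = 3; 5 ⊕ 3 = 6.
P2: E(K, 5) = 0; 10 ⊕ 0 = 10.
P3: E(K, 10) = 15; 12 ⊕ 15 = 3.
Blocks that differ from the original plaintext: P1, P2.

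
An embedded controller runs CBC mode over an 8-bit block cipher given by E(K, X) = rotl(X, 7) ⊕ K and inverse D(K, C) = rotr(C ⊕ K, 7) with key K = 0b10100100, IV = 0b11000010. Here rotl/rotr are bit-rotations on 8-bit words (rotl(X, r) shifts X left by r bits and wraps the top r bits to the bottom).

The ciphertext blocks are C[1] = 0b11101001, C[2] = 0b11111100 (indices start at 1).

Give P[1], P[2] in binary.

P[1] = 0b01011000, P[2] = 0b01011001

CBC decryption: P_i = D(K, C_i) ⊕ C_{i−1}, with C_{0} = IV.
P[1]: D(K, 0b11101001) = 0b10011010; 0b10011010 ⊕ 0b11000010 = 0b01011000.
P[2]: D(K, 0b11111100) = 0b10110000; 0b10110000 ⊕ 0b11101001 = 0b01011001.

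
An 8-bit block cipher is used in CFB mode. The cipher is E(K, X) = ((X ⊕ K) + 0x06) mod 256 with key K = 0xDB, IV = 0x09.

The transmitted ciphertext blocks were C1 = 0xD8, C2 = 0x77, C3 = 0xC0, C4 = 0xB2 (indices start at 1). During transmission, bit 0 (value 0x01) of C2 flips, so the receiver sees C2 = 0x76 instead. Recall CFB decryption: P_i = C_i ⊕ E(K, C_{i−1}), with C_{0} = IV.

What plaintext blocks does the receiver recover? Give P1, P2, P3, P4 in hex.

Only C2 changed, to 0x76. In CFB, a change in C_i flips the same bit in P_i and garbles P_{i+1}. Decrypting the received ciphertext:
P1: E(K, 0x09) = 0xD8; 0xD8 ⊕ 0xD8 = 0x00.
P2: E(K, 0xD8) = 0x09; 0x76 ⊕ 0x09 = 0x7F.
P3: E(K, 0x76) = 0xB3; 0xC0 ⊕ 0xB3 = 0x73.
P4: E(K, 0xC0) = 0x21; 0xB2 ⊕ 0x21 = 0x93.
Blocks that differ from the original plaintext: P2, P3.

P1 = 0x00, P2 = 0x7F, P3 = 0x73, P4 = 0x93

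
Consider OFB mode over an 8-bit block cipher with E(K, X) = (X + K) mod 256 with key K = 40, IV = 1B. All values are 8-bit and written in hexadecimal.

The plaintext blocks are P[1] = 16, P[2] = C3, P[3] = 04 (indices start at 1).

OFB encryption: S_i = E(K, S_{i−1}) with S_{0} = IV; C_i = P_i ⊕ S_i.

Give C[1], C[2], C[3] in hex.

C[1] = 4D, C[2] = 58, C[3] = DF

C[1]: S = E(K, 1B) = 5B; 16 ⊕ 5B = 4D.
C[2]: S = E(K, 5B) = 9B; C3 ⊕ 9B = 58.
C[3]: S = E(K, 9B) = DB; 04 ⊕ DB = DF.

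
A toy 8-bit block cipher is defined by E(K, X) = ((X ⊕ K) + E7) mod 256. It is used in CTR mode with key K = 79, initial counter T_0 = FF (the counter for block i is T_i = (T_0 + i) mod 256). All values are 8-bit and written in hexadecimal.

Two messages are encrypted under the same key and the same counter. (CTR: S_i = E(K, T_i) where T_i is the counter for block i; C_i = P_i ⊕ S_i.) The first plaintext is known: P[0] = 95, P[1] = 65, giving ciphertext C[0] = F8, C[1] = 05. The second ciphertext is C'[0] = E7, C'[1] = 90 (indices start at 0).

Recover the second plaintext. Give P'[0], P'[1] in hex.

In CTR with a reused counter, both messages share the same keystream S_i, so C_i ⊕ C'_i = P_i ⊕ P'_i and thus P'_i = P_i ⊕ C_i ⊕ C'_i.
P'[0]: 95 ⊕ F8 ⊕ E7 = 8A.
P'[1]: 65 ⊕ 05 ⊕ 90 = F0.

P'[0] = 8A, P'[1] = F0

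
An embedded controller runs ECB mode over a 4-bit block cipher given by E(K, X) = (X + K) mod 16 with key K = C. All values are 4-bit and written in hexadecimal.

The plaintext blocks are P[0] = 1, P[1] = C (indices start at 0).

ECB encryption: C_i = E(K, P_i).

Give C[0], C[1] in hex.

C[0] = D, C[1] = 8

C[0]: E(K, 1) = D.
C[1]: E(K, C) = 8.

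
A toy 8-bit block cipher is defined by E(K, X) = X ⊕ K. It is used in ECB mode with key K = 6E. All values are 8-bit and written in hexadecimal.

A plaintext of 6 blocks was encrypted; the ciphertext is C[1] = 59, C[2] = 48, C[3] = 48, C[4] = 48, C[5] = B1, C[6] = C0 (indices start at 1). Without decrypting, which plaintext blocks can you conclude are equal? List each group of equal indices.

P[2] = P[3] = P[4]

ECB encrypts each block independently with the same key, so equal ciphertext blocks imply equal plaintext blocks.
C[2] = C[3] = C[4] = 48, so P[2] = P[3] = P[4].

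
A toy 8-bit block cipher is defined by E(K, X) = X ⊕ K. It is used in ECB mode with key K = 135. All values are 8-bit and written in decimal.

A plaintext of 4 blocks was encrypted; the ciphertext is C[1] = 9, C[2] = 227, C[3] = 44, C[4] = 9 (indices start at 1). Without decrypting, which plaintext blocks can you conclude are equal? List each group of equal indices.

P[1] = P[4]

ECB encrypts each block independently with the same key, so equal ciphertext blocks imply equal plaintext blocks.
C[1] = C[4] = 9, so P[1] = P[4].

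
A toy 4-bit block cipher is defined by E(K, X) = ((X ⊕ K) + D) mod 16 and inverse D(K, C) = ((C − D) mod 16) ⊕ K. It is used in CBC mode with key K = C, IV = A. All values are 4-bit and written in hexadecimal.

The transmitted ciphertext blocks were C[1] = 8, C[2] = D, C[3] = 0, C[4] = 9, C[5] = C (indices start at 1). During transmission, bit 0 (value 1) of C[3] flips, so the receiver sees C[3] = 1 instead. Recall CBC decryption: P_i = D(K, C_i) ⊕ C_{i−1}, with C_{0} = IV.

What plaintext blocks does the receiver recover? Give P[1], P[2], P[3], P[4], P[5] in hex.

Only C[3] changed, to 1. In CBC, a change in C_i garbles P_i and flips the same bit in P_{i+1}. Decrypting the received ciphertext:
P[1]: D(K, 8) = 7; 7 ⊕ A = D.
P[2]: D(K, D) = C; C ⊕ 8 = 4.
P[3]: D(K, 1) = 8; 8 ⊕ D = 5.
P[4]: D(K, 9) = 0; 0 ⊕ 1 = 1.
P[5]: D(K, C) = 3; 3 ⊕ 9 = A.
Blocks that differ from the original plaintext: P[3], P[4].

P[1] = D, P[2] = 4, P[3] = 5, P[4] = 1, P[5] = A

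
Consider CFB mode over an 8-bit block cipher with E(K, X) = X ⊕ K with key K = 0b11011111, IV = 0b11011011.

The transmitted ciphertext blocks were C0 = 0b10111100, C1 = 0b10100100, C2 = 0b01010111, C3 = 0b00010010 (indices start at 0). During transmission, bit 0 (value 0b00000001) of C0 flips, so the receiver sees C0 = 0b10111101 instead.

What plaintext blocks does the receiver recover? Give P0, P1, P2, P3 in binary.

CFB decryption: P_i = C_i ⊕ E(K, C_{i−1}), with C_{−1} = IV.
Only C0 changed, to 0b10111101. In CFB, a change in C_i flips the same bit in P_i and garbles P_{i+1}. Decrypting the received ciphertext:
P0: E(K, 0b11011011) = 0b00000100; 0b10111101 ⊕ 0b00000100 = 0b10111001.
P1: E(K, 0b10111101) = 0b01100010; 0b10100100 ⊕ 0b01100010 = 0b11000110.
P2: E(K, 0b10100100) = 0b01111011; 0b01010111 ⊕ 0b01111011 = 0b00101100.
P3: E(K, 0b01010111) = 0b10001000; 0b00010010 ⊕ 0b10001000 = 0b10011010.
Blocks that differ from the original plaintext: P0, P1.

P0 = 0b10111001, P1 = 0b11000110, P2 = 0b00101100, P3 = 0b10011010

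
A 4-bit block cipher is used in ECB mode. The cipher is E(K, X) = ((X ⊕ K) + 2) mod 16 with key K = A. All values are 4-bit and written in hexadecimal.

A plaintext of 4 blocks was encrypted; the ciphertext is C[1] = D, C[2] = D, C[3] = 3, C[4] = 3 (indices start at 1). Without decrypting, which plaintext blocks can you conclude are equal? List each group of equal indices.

P[1] = P[2]; P[3] = P[4]

ECB encrypts each block independently with the same key, so equal ciphertext blocks imply equal plaintext blocks.
C[1] = C[2] = D, so P[1] = P[2].
C[3] = C[4] = 3, so P[3] = P[4].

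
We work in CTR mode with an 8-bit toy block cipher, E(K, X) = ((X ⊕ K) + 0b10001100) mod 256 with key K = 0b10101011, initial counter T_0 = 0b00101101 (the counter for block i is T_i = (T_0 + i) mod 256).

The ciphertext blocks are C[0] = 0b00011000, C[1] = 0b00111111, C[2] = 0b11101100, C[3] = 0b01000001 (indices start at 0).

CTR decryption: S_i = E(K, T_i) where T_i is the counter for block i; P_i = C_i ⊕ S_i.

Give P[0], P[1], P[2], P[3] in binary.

P[0]: T = 0b00101101, S = E(K, T) = 0b00010010; 0b00011000 ⊕ 0b00010010 = 0b00001010.
P[1]: T = 0b00101110, S = E(K, T) = 0b00010001; 0b00111111 ⊕ 0b00010001 = 0b00101110.
P[2]: T = 0b00101111, S = E(K, T) = 0b00010000; 0b11101100 ⊕ 0b00010000 = 0b11111100.
P[3]: T = 0b00110000, S = E(K, T) = 0b00100111; 0b01000001 ⊕ 0b00100111 = 0b01100110.

P[0] = 0b00001010, P[1] = 0b00101110, P[2] = 0b11111100, P[3] = 0b01100110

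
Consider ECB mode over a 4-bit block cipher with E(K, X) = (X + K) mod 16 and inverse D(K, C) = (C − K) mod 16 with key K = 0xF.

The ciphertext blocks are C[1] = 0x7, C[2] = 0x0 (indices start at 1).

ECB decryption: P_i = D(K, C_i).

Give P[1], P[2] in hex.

P[1]: D(K, 0x7) = 0x8.
P[2]: D(K, 0x0) = 0x1.

P[1] = 0x8, P[2] = 0x1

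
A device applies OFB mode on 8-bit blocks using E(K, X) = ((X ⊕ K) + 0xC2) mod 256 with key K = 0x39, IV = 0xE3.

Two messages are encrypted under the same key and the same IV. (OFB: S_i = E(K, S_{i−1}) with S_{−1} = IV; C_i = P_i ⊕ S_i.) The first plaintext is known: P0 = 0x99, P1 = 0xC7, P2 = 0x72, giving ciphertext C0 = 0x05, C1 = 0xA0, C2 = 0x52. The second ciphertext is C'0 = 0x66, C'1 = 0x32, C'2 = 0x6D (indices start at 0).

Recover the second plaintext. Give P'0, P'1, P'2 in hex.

P'0 = 0xFA, P'1 = 0x55, P'2 = 0x4D

In OFB with a reused IV, both messages share the same keystream S_i, so C_i ⊕ C'_i = P_i ⊕ P'_i and thus P'_i = P_i ⊕ C_i ⊕ C'_i.
P'0: 0x99 ⊕ 0x05 ⊕ 0x66 = 0xFA.
P'1: 0xC7 ⊕ 0xA0 ⊕ 0x32 = 0x55.
P'2: 0x72 ⊕ 0x52 ⊕ 0x6D = 0x4D.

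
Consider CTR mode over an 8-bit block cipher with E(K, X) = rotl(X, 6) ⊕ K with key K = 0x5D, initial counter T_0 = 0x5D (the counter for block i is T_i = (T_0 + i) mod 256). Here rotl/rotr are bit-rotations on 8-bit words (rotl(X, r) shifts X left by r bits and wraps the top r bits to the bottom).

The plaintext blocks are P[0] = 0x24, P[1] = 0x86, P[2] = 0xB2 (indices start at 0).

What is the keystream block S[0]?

CTR encryption: S_i = E(K, T_i) where T_i is the counter for block i; C_i = P_i ⊕ S_i.
C[0]: T = 0x5D, S = E(K, T) = 0x0A; 0x24 ⊕ 0x0A = 0x2E.
So S[0] = 0x0A.

0x0A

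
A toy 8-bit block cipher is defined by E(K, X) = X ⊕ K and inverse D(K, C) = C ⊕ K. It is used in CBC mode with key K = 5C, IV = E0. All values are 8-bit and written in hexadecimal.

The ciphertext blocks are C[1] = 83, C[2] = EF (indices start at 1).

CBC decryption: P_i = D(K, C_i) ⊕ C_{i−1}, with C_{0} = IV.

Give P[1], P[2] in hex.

P[1]: D(K, 83) = DF; DF ⊕ E0 = 3F.
P[2]: D(K, EF) = B3; B3 ⊕ 83 = 30.

P[1] = 3F, P[2] = 30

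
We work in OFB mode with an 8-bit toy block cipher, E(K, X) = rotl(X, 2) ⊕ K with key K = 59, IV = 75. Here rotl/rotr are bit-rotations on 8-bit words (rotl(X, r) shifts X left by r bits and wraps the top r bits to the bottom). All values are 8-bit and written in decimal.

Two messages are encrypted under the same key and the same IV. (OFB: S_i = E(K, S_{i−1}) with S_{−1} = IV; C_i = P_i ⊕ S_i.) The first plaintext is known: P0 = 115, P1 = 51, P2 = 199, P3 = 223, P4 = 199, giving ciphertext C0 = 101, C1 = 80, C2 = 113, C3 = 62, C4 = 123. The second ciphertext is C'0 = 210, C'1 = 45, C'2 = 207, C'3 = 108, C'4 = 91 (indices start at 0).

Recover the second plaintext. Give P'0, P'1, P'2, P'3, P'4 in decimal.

P'0 = 196, P'1 = 78, P'2 = 121, P'3 = 141, P'4 = 231

In OFB with a reused IV, both messages share the same keystream S_i, so C_i ⊕ C'_i = P_i ⊕ P'_i and thus P'_i = P_i ⊕ C_i ⊕ C'_i.
P'0: 115 ⊕ 101 ⊕ 210 = 196.
P'1: 51 ⊕ 80 ⊕ 45 = 78.
P'2: 199 ⊕ 113 ⊕ 207 = 121.
P'3: 223 ⊕ 62 ⊕ 108 = 141.
P'4: 199 ⊕ 123 ⊕ 91 = 231.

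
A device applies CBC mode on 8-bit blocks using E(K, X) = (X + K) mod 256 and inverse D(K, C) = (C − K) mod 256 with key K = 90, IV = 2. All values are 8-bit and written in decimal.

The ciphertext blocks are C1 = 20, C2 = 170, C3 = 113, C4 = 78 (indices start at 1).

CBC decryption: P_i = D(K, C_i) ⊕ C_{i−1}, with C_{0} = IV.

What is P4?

P4 = 133

P4: D(K, 78) = 244; 244 ⊕ 113 = 133.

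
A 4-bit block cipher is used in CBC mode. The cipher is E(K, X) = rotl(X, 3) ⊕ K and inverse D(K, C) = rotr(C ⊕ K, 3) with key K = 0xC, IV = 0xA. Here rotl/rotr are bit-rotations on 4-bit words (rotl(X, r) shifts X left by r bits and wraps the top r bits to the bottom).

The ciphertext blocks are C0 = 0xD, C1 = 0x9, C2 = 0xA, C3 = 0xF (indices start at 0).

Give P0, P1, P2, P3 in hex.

P0 = 0x8, P1 = 0x7, P2 = 0x5, P3 = 0xC

CBC decryption: P_i = D(K, C_i) ⊕ C_{i−1}, with C_{−1} = IV.
P0: D(K, 0xD) = 0x2; 0x2 ⊕ 0xA = 0x8.
P1: D(K, 0x9) = 0xA; 0xA ⊕ 0xD = 0x7.
P2: D(K, 0xA) = 0xC; 0xC ⊕ 0x9 = 0x5.
P3: D(K, 0xF) = 0x6; 0x6 ⊕ 0xA = 0xC.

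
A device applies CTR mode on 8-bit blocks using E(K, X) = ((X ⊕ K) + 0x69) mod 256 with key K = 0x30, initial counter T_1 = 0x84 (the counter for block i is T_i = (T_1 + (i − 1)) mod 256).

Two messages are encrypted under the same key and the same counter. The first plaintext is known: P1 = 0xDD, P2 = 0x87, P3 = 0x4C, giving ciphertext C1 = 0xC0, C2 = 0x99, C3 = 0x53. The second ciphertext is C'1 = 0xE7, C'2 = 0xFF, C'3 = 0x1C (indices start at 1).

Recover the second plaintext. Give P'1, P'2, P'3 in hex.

In CTR with a reused counter, both messages share the same keystream S_i, so C_i ⊕ C'_i = P_i ⊕ P'_i and thus P'_i = P_i ⊕ C_i ⊕ C'_i.
P'1: 0xDD ⊕ 0xC0 ⊕ 0xE7 = 0xFA.
P'2: 0x87 ⊕ 0x99 ⊕ 0xFF = 0xE1.
P'3: 0x4C ⊕ 0x53 ⊕ 0x1C = 0x03.

P'1 = 0xFA, P'2 = 0xE1, P'3 = 0x03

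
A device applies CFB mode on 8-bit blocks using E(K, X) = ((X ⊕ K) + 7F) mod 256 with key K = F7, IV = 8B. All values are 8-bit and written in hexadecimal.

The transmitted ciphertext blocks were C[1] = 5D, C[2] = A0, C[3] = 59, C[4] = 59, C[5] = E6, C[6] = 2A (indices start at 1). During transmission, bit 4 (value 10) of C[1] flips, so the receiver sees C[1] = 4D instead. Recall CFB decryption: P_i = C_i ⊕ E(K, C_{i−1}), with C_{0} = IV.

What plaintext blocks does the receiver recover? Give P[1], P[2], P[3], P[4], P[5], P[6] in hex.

Only C[1] changed, to 4D. In CFB, a change in C_i flips the same bit in P_i and garbles P_{i+1}. Decrypting the received ciphertext:
P[1]: E(K, 8B) = FB; 4D ⊕ FB = B6.
P[2]: E(K, 4D) = 39; A0 ⊕ 39 = 99.
P[3]: E(K, A0) = D6; 59 ⊕ D6 = 8F.
P[4]: E(K, 59) = 2D; 59 ⊕ 2D = 74.
P[5]: E(K, 59) = 2D; E6 ⊕ 2D = CB.
P[6]: E(K, E6) = 90; 2A ⊕ 90 = BA.
Blocks that differ from the original plaintext: P[1], P[2].

P[1] = B6, P[2] = 99, P[3] = 8F, P[4] = 74, P[5] = CB, P[6] = BA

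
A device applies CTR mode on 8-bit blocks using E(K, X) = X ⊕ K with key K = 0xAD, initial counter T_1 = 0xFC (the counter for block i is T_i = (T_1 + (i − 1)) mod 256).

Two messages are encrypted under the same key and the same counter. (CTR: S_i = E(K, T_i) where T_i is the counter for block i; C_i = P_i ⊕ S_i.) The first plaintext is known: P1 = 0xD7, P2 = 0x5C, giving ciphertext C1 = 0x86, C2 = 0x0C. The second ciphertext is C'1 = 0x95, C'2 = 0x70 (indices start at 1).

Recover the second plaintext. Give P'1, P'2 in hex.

P'1 = 0xC4, P'2 = 0x20

In CTR with a reused counter, both messages share the same keystream S_i, so C_i ⊕ C'_i = P_i ⊕ P'_i and thus P'_i = P_i ⊕ C_i ⊕ C'_i.
P'1: 0xD7 ⊕ 0x86 ⊕ 0x95 = 0xC4.
P'2: 0x5C ⊕ 0x0C ⊕ 0x70 = 0x20.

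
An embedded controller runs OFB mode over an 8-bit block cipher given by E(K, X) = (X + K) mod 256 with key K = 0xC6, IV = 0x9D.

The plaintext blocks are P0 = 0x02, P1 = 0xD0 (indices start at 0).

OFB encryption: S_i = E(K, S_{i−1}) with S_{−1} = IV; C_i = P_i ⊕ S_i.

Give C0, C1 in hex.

C0 = 0x61, C1 = 0xF9

C0: S = E(K, 0x9D) = 0x63; 0x02 ⊕ 0x63 = 0x61.
C1: S = E(K, 0x63) = 0x29; 0xD0 ⊕ 0x29 = 0xF9.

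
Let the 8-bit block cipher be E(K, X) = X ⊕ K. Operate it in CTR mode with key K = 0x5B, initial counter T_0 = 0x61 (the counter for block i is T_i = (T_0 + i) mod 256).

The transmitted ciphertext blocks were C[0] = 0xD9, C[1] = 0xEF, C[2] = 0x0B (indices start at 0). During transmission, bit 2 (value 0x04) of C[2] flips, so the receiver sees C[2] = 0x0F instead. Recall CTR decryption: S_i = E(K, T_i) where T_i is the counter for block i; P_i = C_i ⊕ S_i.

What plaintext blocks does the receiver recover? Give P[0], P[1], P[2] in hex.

Only C[2] changed, to 0x0F. In CTR, a change in C_i flips the same bit in P_i only; the keystream is unaffected. Decrypting the received ciphertext:
P[0]: T = 0x61, S = E(K, T) = 0x3A; 0xD9 ⊕ 0x3A = 0xE3.
P[1]: T = 0x62, S = E(K, T) = 0x39; 0xEF ⊕ 0x39 = 0xD6.
P[2]: T = 0x63, S = E(K, T) = 0x38; 0x0F ⊕ 0x38 = 0x37.
Blocks that differ from the original plaintext: P[2].

P[0] = 0xE3, P[1] = 0xD6, P[2] = 0x37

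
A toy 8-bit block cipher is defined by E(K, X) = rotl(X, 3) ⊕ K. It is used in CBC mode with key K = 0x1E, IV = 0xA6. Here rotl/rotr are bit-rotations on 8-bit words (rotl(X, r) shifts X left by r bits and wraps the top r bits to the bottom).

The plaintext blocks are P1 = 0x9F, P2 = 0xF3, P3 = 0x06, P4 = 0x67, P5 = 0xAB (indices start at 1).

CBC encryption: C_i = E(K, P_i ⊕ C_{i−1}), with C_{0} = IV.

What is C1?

C1 = 0xD7

C1: P1 ⊕ 0xA6 = 0x39; E(K, 0x39) = 0xD7.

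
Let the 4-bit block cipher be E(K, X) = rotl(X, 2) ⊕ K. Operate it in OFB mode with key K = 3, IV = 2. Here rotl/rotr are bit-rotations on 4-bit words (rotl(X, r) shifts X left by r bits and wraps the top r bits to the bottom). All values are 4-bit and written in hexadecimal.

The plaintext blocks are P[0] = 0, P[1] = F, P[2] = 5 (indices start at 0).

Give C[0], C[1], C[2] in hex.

C[0] = B, C[1] = 2, C[2] = 1

OFB encryption: S_i = E(K, S_{i−1}) with S_{−1} = IV; C_i = P_i ⊕ S_i.
C[0]: S = E(K, 2) = B; 0 ⊕ B = B.
C[1]: S = E(K, B) = D; F ⊕ D = 2.
C[2]: S = E(K, D) = 4; 5 ⊕ 4 = 1.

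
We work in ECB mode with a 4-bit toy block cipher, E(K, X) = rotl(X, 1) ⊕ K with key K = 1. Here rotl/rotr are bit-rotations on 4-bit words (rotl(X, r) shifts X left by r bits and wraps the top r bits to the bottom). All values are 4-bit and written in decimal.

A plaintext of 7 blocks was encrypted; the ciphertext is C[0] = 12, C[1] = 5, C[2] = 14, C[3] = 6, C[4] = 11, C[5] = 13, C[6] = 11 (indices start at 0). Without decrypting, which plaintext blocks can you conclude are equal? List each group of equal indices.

P[4] = P[6]

ECB encrypts each block independently with the same key, so equal ciphertext blocks imply equal plaintext blocks.
C[4] = C[6] = 11, so P[4] = P[6].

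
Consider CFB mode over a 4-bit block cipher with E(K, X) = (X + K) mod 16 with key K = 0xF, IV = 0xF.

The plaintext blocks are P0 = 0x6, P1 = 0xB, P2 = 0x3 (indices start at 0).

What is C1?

CFB encryption: C_i = P_i ⊕ E(K, C_{i−1}), with C_{−1} = IV.
C0: E(K, 0xF) = 0xE; 0x6 ⊕ 0xE = 0x8.
C1: E(K, 0x8) = 0x7; 0xB ⊕ 0x7 = 0xC.

C1 = 0xC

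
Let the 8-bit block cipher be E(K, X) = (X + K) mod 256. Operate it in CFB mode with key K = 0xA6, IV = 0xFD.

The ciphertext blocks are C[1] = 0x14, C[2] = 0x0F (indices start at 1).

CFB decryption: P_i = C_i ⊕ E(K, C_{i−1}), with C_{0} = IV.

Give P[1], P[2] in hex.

P[1]: E(K, 0xFD) = 0xA3; 0x14 ⊕ 0xA3 = 0xB7.
P[2]: E(K, 0x14) = 0xBA; 0x0F ⊕ 0xBA = 0xB5.

P[1] = 0xB7, P[2] = 0xB5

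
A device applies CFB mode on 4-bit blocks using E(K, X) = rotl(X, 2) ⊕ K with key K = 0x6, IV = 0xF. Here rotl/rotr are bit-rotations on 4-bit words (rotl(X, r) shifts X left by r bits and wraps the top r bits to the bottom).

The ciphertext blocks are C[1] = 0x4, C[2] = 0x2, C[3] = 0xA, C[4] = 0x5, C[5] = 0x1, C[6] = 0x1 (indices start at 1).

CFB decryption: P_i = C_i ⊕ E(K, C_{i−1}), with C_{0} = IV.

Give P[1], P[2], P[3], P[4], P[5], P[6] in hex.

P[1] = 0xD, P[2] = 0x5, P[3] = 0x4, P[4] = 0x9, P[5] = 0x2, P[6] = 0x3

P[1]: E(K, 0xF) = 0x9; 0x4 ⊕ 0x9 = 0xD.
P[2]: E(K, 0x4) = 0x7; 0x2 ⊕ 0x7 = 0x5.
P[3]: E(K, 0x2) = 0xE; 0xA ⊕ 0xE = 0x4.
P[4]: E(K, 0xA) = 0xC; 0x5 ⊕ 0xC = 0x9.
P[5]: E(K, 0x5) = 0x3; 0x1 ⊕ 0x3 = 0x2.
P[6]: E(K, 0x1) = 0x2; 0x1 ⊕ 0x2 = 0x3.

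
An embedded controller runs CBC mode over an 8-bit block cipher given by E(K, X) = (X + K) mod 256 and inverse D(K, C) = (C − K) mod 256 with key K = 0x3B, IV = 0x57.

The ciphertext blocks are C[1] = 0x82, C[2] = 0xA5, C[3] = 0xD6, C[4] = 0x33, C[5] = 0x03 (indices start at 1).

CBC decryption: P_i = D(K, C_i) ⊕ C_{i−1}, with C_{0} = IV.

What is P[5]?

P[5] = 0xFB

P[5]: D(K, 0x03) = 0xC8; 0xC8 ⊕ 0x33 = 0xFB.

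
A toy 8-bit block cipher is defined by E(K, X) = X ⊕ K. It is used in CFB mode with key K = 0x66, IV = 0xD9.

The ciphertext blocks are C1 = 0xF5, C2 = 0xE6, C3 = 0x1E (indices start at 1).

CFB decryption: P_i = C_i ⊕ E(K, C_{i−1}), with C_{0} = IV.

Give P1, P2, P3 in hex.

P1 = 0x4A, P2 = 0x75, P3 = 0x9E

P1: E(K, 0xD9) = 0xBF; 0xF5 ⊕ 0xBF = 0x4A.
P2: E(K, 0xF5) = 0x93; 0xE6 ⊕ 0x93 = 0x75.
P3: E(K, 0xE6) = 0x80; 0x1E ⊕ 0x80 = 0x9E.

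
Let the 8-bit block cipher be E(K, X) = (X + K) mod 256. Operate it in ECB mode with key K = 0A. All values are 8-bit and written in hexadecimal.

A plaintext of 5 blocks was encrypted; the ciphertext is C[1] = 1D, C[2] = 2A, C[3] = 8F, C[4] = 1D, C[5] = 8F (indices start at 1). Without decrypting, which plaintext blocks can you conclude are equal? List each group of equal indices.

ECB encrypts each block independently with the same key, so equal ciphertext blocks imply equal plaintext blocks.
C[1] = C[4] = 1D, so P[1] = P[4].
C[3] = C[5] = 8F, so P[3] = P[5].

P[1] = P[4]; P[3] = P[5]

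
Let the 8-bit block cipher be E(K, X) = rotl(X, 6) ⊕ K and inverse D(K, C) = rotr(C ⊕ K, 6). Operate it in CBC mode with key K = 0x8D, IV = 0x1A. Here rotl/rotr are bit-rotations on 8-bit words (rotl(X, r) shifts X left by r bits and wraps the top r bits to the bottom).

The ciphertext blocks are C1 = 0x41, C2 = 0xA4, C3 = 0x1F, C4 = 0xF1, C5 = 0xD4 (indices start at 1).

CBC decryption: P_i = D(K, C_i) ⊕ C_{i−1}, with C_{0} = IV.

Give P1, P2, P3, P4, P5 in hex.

P1 = 0x29, P2 = 0xE5, P3 = 0xEE, P4 = 0xEE, P5 = 0x94

P1: D(K, 0x41) = 0x33; 0x33 ⊕ 0x1A = 0x29.
P2: D(K, 0xA4) = 0xA4; 0xA4 ⊕ 0x41 = 0xE5.
P3: D(K, 0x1F) = 0x4A; 0x4A ⊕ 0xA4 = 0xEE.
P4: D(K, 0xF1) = 0xF1; 0xF1 ⊕ 0x1F = 0xEE.
P5: D(K, 0xD4) = 0x65; 0x65 ⊕ 0xF1 = 0x94.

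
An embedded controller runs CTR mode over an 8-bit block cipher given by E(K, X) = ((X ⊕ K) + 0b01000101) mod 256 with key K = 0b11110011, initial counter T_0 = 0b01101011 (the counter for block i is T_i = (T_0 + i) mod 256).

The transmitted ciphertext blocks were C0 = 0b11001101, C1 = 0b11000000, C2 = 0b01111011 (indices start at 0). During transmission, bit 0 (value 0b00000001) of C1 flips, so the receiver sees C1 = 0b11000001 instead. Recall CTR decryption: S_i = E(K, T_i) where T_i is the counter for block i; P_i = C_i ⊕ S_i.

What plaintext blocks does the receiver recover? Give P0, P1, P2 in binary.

Only C1 changed, to 0b11000001. In CTR, a change in C_i flips the same bit in P_i only; the keystream is unaffected. Decrypting the received ciphertext:
P0: T = 0b01101011, S = E(K, T) = 0b11011101; 0b11001101 ⊕ 0b11011101 = 0b00010000.
P1: T = 0b01101100, S = E(K, T) = 0b11100100; 0b11000001 ⊕ 0b11100100 = 0b00100101.
P2: T = 0b01101101, S = E(K, T) = 0b11100011; 0b01111011 ⊕ 0b11100011 = 0b10011000.
Blocks that differ from the original plaintext: P1.

P0 = 0b00010000, P1 = 0b00100101, P2 = 0b10011000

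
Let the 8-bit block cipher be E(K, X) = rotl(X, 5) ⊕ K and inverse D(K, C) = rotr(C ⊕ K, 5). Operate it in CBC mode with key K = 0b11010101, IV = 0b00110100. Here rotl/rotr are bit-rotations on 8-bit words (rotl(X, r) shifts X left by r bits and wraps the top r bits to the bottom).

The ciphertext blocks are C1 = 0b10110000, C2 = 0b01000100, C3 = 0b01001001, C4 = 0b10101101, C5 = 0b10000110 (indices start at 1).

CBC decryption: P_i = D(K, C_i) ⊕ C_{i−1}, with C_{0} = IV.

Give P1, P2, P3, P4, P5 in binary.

P1 = 0b00011111, P2 = 0b00111100, P3 = 0b10100000, P4 = 0b10001010, P5 = 0b00110111

P1: D(K, 0b10110000) = 0b00101011; 0b00101011 ⊕ 0b00110100 = 0b00011111.
P2: D(K, 0b01000100) = 0b10001100; 0b10001100 ⊕ 0b10110000 = 0b00111100.
P3: D(K, 0b01001001) = 0b11100100; 0b11100100 ⊕ 0b01000100 = 0b10100000.
P4: D(K, 0b10101101) = 0b11000011; 0b11000011 ⊕ 0b01001001 = 0b10001010.
P5: D(K, 0b10000110) = 0b10011010; 0b10011010 ⊕ 0b10101101 = 0b00110111.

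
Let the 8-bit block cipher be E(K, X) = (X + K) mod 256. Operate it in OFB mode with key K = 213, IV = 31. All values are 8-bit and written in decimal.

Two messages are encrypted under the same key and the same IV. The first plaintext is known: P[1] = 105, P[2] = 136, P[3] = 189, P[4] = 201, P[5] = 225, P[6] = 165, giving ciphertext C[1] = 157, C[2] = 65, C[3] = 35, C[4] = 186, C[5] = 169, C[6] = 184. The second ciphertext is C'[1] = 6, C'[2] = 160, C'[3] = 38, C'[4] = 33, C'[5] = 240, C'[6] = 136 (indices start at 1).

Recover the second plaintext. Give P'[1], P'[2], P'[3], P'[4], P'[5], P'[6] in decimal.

P'[1] = 242, P'[2] = 105, P'[3] = 184, P'[4] = 82, P'[5] = 184, P'[6] = 149

In OFB with a reused IV, both messages share the same keystream S_i, so C_i ⊕ C'_i = P_i ⊕ P'_i and thus P'_i = P_i ⊕ C_i ⊕ C'_i.
P'[1]: 105 ⊕ 157 ⊕ 6 = 242.
P'[2]: 136 ⊕ 65 ⊕ 160 = 105.
P'[3]: 189 ⊕ 35 ⊕ 38 = 184.
P'[4]: 201 ⊕ 186 ⊕ 33 = 82.
P'[5]: 225 ⊕ 169 ⊕ 240 = 184.
P'[6]: 165 ⊕ 184 ⊕ 136 = 149.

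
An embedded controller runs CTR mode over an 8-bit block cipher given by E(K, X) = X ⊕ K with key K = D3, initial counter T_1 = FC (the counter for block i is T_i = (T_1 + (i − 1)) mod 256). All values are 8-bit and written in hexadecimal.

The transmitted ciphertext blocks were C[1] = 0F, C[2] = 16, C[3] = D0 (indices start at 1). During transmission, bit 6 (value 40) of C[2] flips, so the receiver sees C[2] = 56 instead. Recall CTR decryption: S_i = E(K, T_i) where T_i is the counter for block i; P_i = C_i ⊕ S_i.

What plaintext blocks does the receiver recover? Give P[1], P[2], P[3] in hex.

Only C[2] changed, to 56. In CTR, a change in C_i flips the same bit in P_i only; the keystream is unaffected. Decrypting the received ciphertext:
P[1]: T = FC, S = E(K, T) = 2F; 0F ⊕ 2F = 20.
P[2]: T = FD, S = E(K, T) = 2E; 56 ⊕ 2E = 78.
P[3]: T = FE, S = E(K, T) = 2D; D0 ⊕ 2D = FD.
Blocks that differ from the original plaintext: P[2].

P[1] = 20, P[2] = 78, P[3] = FD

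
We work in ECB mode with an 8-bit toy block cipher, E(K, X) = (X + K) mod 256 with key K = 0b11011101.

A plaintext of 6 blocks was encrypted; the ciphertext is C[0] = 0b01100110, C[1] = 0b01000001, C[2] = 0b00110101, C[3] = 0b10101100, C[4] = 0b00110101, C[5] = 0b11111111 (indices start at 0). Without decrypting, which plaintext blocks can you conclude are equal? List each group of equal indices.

ECB encrypts each block independently with the same key, so equal ciphertext blocks imply equal plaintext blocks.
C[2] = C[4] = 0b00110101, so P[2] = P[4].

P[2] = P[4]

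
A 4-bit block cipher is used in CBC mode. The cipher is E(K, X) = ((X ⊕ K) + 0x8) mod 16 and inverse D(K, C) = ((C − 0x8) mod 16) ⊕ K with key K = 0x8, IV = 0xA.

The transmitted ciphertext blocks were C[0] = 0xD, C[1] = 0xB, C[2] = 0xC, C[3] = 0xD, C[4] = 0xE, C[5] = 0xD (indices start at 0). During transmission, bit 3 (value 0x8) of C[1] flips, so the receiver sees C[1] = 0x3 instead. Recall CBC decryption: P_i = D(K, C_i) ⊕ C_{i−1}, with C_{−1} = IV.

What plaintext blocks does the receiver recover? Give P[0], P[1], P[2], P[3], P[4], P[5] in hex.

P[0] = 0x7, P[1] = 0xE, P[2] = 0xF, P[3] = 0x1, P[4] = 0x3, P[5] = 0x3

Only C[1] changed, to 0x3. In CBC, a change in C_i garbles P_i and flips the same bit in P_{i+1}. Decrypting the received ciphertext:
P[0]: D(K, 0xD) = 0xD; 0xD ⊕ 0xA = 0x7.
P[1]: D(K, 0x3) = 0x3; 0x3 ⊕ 0xD = 0xE.
P[2]: D(K, 0xC) = 0xC; 0xC ⊕ 0x3 = 0xF.
P[3]: D(K, 0xD) = 0xD; 0xD ⊕ 0xC = 0x1.
P[4]: D(K, 0xE) = 0xE; 0xE ⊕ 0xD = 0x3.
P[5]: D(K, 0xD) = 0xD; 0xD ⊕ 0xE = 0x3.
Blocks that differ from the original plaintext: P[1], P[2].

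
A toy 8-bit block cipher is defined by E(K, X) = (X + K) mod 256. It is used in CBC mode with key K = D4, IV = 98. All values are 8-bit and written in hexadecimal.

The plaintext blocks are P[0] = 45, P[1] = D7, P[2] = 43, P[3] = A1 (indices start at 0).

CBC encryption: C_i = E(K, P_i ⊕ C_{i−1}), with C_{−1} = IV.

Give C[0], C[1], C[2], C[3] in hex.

C[0] = B1, C[1] = 3A, C[2] = 4D, C[3] = C0

C[0]: P[0] ⊕ 98 = DD; E(K, DD) = B1.
C[1]: P[1] ⊕ B1 = 66; E(K, 66) = 3A.
C[2]: P[2] ⊕ 3A = 79; E(K, 79) = 4D.
C[3]: P[3] ⊕ 4D = EC; E(K, EC) = C0.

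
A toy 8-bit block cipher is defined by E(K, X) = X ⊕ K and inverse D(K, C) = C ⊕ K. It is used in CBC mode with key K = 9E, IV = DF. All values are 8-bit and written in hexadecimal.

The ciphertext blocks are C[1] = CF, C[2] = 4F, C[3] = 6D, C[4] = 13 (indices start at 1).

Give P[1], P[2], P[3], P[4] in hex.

P[1] = 8E, P[2] = 1E, P[3] = BC, P[4] = E0

CBC decryption: P_i = D(K, C_i) ⊕ C_{i−1}, with C_{0} = IV.
P[1]: D(K, CF) = 51; 51 ⊕ DF = 8E.
P[2]: D(K, 4F) = D1; D1 ⊕ CF = 1E.
P[3]: D(K, 6D) = F3; F3 ⊕ 4F = BC.
P[4]: D(K, 13) = 8D; 8D ⊕ 6D = E0.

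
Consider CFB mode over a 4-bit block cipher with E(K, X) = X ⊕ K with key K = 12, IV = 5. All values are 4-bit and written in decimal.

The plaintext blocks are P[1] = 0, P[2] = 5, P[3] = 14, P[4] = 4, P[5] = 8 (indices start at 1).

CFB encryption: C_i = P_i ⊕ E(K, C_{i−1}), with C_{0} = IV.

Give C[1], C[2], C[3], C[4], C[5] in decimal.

C[1]: E(K, 5) = 9; 0 ⊕ 9 = 9.
C[2]: E(K, 9) = 5; 5 ⊕ 5 = 0.
C[3]: E(K, 0) = 12; 14 ⊕ 12 = 2.
C[4]: E(K, 2) = 14; 4 ⊕ 14 = 10.
C[5]: E(K, 10) = 6; 8 ⊕ 6 = 14.

C[1] = 9, C[2] = 0, C[3] = 2, C[4] = 10, C[5] = 14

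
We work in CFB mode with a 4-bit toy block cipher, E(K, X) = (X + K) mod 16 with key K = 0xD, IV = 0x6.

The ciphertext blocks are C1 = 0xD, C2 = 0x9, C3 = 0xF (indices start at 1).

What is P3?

CFB decryption: P_i = C_i ⊕ E(K, C_{i−1}), with C_{0} = IV.
P3: E(K, 0x9) = 0x6; 0xF ⊕ 0x6 = 0x9.

P3 = 0x9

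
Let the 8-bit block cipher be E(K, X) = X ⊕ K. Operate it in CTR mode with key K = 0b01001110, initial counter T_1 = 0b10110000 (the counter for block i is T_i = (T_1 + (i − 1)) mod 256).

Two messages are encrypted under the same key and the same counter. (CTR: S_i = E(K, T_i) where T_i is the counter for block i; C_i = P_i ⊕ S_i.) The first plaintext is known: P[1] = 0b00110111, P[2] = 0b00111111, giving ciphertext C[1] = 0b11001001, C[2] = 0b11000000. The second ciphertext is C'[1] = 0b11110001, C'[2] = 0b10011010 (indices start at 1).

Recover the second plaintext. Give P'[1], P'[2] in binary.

P'[1] = 0b00001111, P'[2] = 0b01100101

In CTR with a reused counter, both messages share the same keystream S_i, so C_i ⊕ C'_i = P_i ⊕ P'_i and thus P'_i = P_i ⊕ C_i ⊕ C'_i.
P'[1]: 0b00110111 ⊕ 0b11001001 ⊕ 0b11110001 = 0b00001111.
P'[2]: 0b00111111 ⊕ 0b11000000 ⊕ 0b10011010 = 0b01100101.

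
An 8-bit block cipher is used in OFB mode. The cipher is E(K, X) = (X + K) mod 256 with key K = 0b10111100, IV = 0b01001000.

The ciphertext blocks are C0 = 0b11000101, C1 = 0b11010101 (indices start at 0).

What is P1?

OFB decryption: S_i = E(K, S_{i−1}) with S_{−1} = IV; P_i = C_i ⊕ S_i.
P0: S = E(K, 0b01001000) = 0b00000100; 0b11000101 ⊕ 0b00000100 = 0b11000001.
P1: S = E(K, 0b00000100) = 0b11000000; 0b11010101 ⊕ 0b11000000 = 0b00010101.

P1 = 0b00010101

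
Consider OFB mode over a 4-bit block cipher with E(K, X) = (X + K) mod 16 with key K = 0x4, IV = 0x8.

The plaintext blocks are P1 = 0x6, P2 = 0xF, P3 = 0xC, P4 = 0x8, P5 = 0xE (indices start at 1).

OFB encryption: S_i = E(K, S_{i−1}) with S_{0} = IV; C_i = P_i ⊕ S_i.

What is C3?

C3 = 0x8

C1: S = E(K, 0x8) = 0xC; 0x6 ⊕ 0xC = 0xA.
C2: S = E(K, 0xC) = 0x0; 0xF ⊕ 0x0 = 0xF.
C3: S = E(K, 0x0) = 0x4; 0xC ⊕ 0x4 = 0x8.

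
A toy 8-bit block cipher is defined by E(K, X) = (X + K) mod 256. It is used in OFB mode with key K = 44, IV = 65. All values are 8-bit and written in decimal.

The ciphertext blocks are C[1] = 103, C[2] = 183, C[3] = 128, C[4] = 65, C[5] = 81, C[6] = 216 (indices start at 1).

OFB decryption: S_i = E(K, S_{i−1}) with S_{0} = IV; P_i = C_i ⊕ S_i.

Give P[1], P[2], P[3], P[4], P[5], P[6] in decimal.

P[1] = 10, P[2] = 46, P[3] = 69, P[4] = 176, P[5] = 76, P[6] = 145

P[1]: S = E(K, 65) = 109; 103 ⊕ 109 = 10.
P[2]: S = E(K, 109) = 153; 183 ⊕ 153 = 46.
P[3]: S = E(K, 153) = 197; 128 ⊕ 197 = 69.
P[4]: S = E(K, 197) = 241; 65 ⊕ 241 = 176.
P[5]: S = E(K, 241) = 29; 81 ⊕ 29 = 76.
P[6]: S = E(K, 29) = 73; 216 ⊕ 73 = 145.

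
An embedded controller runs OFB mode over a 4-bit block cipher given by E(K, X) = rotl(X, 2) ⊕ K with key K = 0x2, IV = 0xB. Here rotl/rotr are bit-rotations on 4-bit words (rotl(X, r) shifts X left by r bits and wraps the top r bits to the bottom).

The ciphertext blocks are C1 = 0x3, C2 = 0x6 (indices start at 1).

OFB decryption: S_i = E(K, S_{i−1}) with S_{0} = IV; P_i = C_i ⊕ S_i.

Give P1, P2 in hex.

P1 = 0xF, P2 = 0x7

P1: S = E(K, 0xB) = 0xC; 0x3 ⊕ 0xC = 0xF.
P2: S = E(K, 0xC) = 0x1; 0x6 ⊕ 0x1 = 0x7.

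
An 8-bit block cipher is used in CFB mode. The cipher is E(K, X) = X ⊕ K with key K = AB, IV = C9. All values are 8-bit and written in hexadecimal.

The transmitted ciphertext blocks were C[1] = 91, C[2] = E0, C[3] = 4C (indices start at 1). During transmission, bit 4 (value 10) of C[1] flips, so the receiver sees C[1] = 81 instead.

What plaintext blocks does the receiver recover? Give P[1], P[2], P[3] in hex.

CFB decryption: P_i = C_i ⊕ E(K, C_{i−1}), with C_{0} = IV.
Only C[1] changed, to 81. In CFB, a change in C_i flips the same bit in P_i and garbles P_{i+1}. Decrypting the received ciphertext:
P[1]: E(K, C9) = 62; 81 ⊕ 62 = E3.
P[2]: E(K, 81) = 2A; E0 ⊕ 2A = CA.
P[3]: E(K, E0) = 4B; 4C ⊕ 4B = 07.
Blocks that differ from the original plaintext: P[1], P[2].

P[1] = E3, P[2] = CA, P[3] = 07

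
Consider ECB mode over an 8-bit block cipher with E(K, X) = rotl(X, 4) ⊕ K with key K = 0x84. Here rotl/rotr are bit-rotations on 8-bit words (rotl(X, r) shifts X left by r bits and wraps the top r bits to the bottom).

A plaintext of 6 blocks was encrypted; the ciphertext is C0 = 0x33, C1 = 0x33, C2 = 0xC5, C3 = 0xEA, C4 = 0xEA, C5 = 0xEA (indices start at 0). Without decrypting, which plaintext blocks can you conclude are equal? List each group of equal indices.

ECB encrypts each block independently with the same key, so equal ciphertext blocks imply equal plaintext blocks.
C0 = C1 = 0x33, so P0 = P1.
C3 = C4 = C5 = 0xEA, so P3 = P4 = P5.

P0 = P1; P3 = P4 = P5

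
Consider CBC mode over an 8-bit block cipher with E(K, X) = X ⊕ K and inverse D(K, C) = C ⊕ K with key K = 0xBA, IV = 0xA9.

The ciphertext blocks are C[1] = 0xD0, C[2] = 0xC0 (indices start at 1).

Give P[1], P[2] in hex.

CBC decryption: P_i = D(K, C_i) ⊕ C_{i−1}, with C_{0} = IV.
P[1]: D(K, 0xD0) = 0x6A; 0x6A ⊕ 0xA9 = 0xC3.
P[2]: D(K, 0xC0) = 0x7A; 0x7A ⊕ 0xD0 = 0xAA.

P[1] = 0xC3, P[2] = 0xAA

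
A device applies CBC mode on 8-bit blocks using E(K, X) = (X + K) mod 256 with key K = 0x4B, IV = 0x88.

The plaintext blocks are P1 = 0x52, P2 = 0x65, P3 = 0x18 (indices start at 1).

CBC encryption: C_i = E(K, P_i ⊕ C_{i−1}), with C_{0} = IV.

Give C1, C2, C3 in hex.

C1 = 0x25, C2 = 0x8B, C3 = 0xDE

C1: P1 ⊕ 0x88 = 0xDA; E(K, 0xDA) = 0x25.
C2: P2 ⊕ 0x25 = 0x40; E(K, 0x40) = 0x8B.
C3: P3 ⊕ 0x8B = 0x93; E(K, 0x93) = 0xDE.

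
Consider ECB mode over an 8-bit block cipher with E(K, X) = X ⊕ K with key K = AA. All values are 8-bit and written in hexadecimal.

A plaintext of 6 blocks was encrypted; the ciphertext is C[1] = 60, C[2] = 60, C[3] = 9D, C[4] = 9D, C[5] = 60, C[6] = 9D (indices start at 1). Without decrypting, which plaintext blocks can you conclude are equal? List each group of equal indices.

P[1] = P[2] = P[5]; P[3] = P[4] = P[6]

ECB encrypts each block independently with the same key, so equal ciphertext blocks imply equal plaintext blocks.
C[1] = C[2] = C[5] = 60, so P[1] = P[2] = P[5].
C[3] = C[4] = C[6] = 9D, so P[3] = P[4] = P[6].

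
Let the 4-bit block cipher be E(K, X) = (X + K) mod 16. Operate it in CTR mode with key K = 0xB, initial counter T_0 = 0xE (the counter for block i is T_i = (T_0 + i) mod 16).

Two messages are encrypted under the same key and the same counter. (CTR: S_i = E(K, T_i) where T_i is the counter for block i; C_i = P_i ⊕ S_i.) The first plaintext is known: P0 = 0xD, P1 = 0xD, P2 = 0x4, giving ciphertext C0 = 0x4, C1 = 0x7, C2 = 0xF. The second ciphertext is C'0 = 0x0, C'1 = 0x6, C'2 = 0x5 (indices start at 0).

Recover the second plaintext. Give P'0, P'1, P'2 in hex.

P'0 = 0x9, P'1 = 0xC, P'2 = 0xE

In CTR with a reused counter, both messages share the same keystream S_i, so C_i ⊕ C'_i = P_i ⊕ P'_i and thus P'_i = P_i ⊕ C_i ⊕ C'_i.
P'0: 0xD ⊕ 0x4 ⊕ 0x0 = 0x9.
P'1: 0xD ⊕ 0x7 ⊕ 0x6 = 0xC.
P'2: 0x4 ⊕ 0xF ⊕ 0x5 = 0xE.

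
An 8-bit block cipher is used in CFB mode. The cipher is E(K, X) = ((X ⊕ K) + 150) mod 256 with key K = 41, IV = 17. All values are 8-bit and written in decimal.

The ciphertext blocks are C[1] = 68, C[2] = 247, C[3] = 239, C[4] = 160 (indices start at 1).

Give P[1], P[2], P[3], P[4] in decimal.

CFB decryption: P_i = C_i ⊕ E(K, C_{i−1}), with C_{0} = IV.
P[1]: E(K, 17) = 206; 68 ⊕ 206 = 138.
P[2]: E(K, 68) = 3; 247 ⊕ 3 = 244.
P[3]: E(K, 247) = 116; 239 ⊕ 116 = 155.
P[4]: E(K, 239) = 92; 160 ⊕ 92 = 252.

P[1] = 138, P[2] = 244, P[3] = 155, P[4] = 252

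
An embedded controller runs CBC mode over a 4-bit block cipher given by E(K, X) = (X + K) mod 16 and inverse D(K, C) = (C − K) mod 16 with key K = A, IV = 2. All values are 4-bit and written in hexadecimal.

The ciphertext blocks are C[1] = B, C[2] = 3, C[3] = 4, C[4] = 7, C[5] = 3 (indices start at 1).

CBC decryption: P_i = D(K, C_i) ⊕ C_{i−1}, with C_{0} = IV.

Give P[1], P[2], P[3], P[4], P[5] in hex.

P[1] = 3, P[2] = 2, P[3] = 9, P[4] = 9, P[5] = E

P[1]: D(K, B) = 1; 1 ⊕ 2 = 3.
P[2]: D(K, 3) = 9; 9 ⊕ B = 2.
P[3]: D(K, 4) = A; A ⊕ 3 = 9.
P[4]: D(K, 7) = D; D ⊕ 4 = 9.
P[5]: D(K, 3) = 9; 9 ⊕ 7 = E.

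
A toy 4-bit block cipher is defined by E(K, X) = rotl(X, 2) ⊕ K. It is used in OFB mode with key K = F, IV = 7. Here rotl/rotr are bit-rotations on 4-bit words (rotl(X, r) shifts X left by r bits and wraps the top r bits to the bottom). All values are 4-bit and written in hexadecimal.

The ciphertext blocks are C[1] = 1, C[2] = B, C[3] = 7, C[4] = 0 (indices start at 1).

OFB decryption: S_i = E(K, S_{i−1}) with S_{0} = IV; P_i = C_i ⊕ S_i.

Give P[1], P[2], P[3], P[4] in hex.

P[1]: S = E(K, 7) = 2; 1 ⊕ 2 = 3.
P[2]: S = E(K, 2) = 7; B ⊕ 7 = C.
P[3]: S = E(K, 7) = 2; 7 ⊕ 2 = 5.
P[4]: S = E(K, 2) = 7; 0 ⊕ 7 = 7.

P[1] = 3, P[2] = C, P[3] = 5, P[4] = 7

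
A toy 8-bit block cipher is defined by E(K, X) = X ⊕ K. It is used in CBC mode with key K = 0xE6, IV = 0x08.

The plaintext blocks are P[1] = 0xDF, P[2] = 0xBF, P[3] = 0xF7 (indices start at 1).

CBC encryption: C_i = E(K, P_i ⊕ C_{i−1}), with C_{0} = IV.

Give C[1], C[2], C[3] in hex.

C[1] = 0x31, C[2] = 0x68, C[3] = 0x79

C[1]: P[1] ⊕ 0x08 = 0xD7; E(K, 0xD7) = 0x31.
C[2]: P[2] ⊕ 0x31 = 0x8E; E(K, 0x8E) = 0x68.
C[3]: P[3] ⊕ 0x68 = 0x9F; E(K, 0x9F) = 0x79.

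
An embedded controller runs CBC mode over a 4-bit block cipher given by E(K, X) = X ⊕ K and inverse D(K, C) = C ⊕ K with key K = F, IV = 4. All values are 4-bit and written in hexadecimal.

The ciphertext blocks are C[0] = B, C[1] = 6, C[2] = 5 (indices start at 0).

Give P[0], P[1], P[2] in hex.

P[0] = 0, P[1] = 2, P[2] = C

CBC decryption: P_i = D(K, C_i) ⊕ C_{i−1}, with C_{−1} = IV.
P[0]: D(K, B) = 4; 4 ⊕ 4 = 0.
P[1]: D(K, 6) = 9; 9 ⊕ B = 2.
P[2]: D(K, 5) = A; A ⊕ 6 = C.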